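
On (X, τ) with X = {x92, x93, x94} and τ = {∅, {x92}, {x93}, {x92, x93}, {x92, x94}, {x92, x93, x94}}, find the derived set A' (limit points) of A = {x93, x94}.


A' = ∅

For each x ∈ X, list the open sets U ∈ τ with x ∈ U, then check whether U ∩ (A ∖ {x}) ≠ ∅ for every such U.
  x = x92: open {x92} ∋ x has {x92} ∩ (A ∖ {x92}) = ∅, so x is NOT a limit point.
  x = x93: open {x93} ∋ x has {x93} ∩ (A ∖ {x93}) = ∅, so x is NOT a limit point.
  x = x94: open {x92, x94} ∋ x has {x92, x94} ∩ (A ∖ {x94}) = ∅, so x is NOT a limit point.
Collecting: A' = ∅.


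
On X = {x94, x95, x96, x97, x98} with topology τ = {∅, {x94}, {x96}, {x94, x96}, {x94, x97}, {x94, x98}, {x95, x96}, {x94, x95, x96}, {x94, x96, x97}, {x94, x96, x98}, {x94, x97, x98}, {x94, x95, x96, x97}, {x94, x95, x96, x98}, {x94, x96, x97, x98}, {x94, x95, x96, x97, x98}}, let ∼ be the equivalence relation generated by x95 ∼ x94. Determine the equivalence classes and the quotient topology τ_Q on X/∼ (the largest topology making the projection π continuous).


X/∼ = {[x94=x95], [x96], [x97], [x98]}; |τ_Q| = 6.

Equivalence classes: [x94=x95], [x96], [x97], [x98].
Quotient map π: X → X/∼ sends x94 ↦ [x94=x95], x95 ↦ [x94=x95], x96 ↦ [x96], x97 ↦ [x97], x98 ↦ [x98].
For each subset V ⊆ X/∼, compute π^{-1}(V) ⊆ X and check whether π^{-1}(V) ∈ τ. V is open in τ_Q iff π^{-1}(V) ∈ τ.
  V = {}: π^{-1}(V) = ∅ ∈ τ ✓.
  V = {[x94=x95]}: π^{-1}(V) = {x94, x95} ∉ τ ✗.
  V = {[x96]}: π^{-1}(V) = {x96} ∈ τ ✓.
  V = {[x94=x95], [x96]}: π^{-1}(V) = {x94, x95, x96} ∈ τ ✓.
  V = {[x97]}: π^{-1}(V) = {x97} ∉ τ ✗.
  V = {[x94=x95], [x97]}: π^{-1}(V) = {x94, x95, x97} ∉ τ ✗.
  V = {[x96], [x97]}: π^{-1}(V) = {x96, x97} ∉ τ ✗.
  V = {[x94=x95], [x96], [x97]}: π^{-1}(V) = {x94, x95, x96, x97} ∈ τ ✓.
  V = {[x98]}: π^{-1}(V) = {x98} ∉ τ ✗.
  V = {[x94=x95], [x98]}: π^{-1}(V) = {x94, x95, x98} ∉ τ ✗.
  V = {[x96], [x98]}: π^{-1}(V) = {x96, x98} ∉ τ ✗.
  V = {[x94=x95], [x96], [x98]}: π^{-1}(V) = {x94, x95, x96, x98} ∈ τ ✓.
  V = {[x97], [x98]}: π^{-1}(V) = {x97, x98} ∉ τ ✗.
  V = {[x94=x95], [x97], [x98]}: π^{-1}(V) = {x94, x95, x97, x98} ∉ τ ✗.
  V = {[x96], [x97], [x98]}: π^{-1}(V) = {x96, x97, x98} ∉ τ ✗.
  V = {[x94=x95], [x96], [x97], [x98]}: π^{-1}(V) = {x94, x95, x96, x97, x98} ∈ τ ✓.
Open sets in the quotient: τ_Q = {{}, {[x96]}, {[x94=x95], [x96]}, {[x94=x95], [x96], [x97]}, {[x94=x95], [x96], [x98]}, {[x94=x95], [x96], [x97], [x98]}} (6 elements).


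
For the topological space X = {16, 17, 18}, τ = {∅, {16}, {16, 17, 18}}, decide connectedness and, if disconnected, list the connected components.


(X, τ) is connected.

Find clopen sets (U ∈ τ with X ∖ U ∈ τ):
  U = ∅, X ∖ U = {16, 17, 18} — both open, so U is clopen.
  U = {16, 17, 18}, X ∖ U = ∅ — both open, so U is clopen.
Only trivial clopens (∅ and X) exist, so (X, τ) is connected.
Compute connected components by grouping points that agree on all clopens:
  component: {16, 17, 18}


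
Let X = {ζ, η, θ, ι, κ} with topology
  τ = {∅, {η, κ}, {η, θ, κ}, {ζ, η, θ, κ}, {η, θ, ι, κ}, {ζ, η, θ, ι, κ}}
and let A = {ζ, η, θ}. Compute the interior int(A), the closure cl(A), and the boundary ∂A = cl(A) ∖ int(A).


int(A) = ∅, cl(A) = {ζ, η, θ, ι, κ}, ∂A = {ζ, η, θ, ι, κ}.

Closed sets in (X, τ) are complements of opens:
  closed(X, τ) = {∅, {ζ}, {ι}, {ζ, ι}, {ζ, θ, ι}, {ζ, η, θ, ι, κ}}.
int(A) = ⋃ {U ∈ τ : U ⊆ A}. Opens contained in A: ∅.
Taking the union of these: int(A) = ∅.
cl(A) = ⋂ {C closed : A ⊆ C}. Closed sets containing A: {ζ, η, θ, ι, κ}.
Intersecting these: cl(A) = {ζ, η, θ, ι, κ}.
∂A = cl(A) ∖ int(A) = {ζ, η, θ, ι, κ} ∖ ∅ = {ζ, η, θ, ι, κ}.


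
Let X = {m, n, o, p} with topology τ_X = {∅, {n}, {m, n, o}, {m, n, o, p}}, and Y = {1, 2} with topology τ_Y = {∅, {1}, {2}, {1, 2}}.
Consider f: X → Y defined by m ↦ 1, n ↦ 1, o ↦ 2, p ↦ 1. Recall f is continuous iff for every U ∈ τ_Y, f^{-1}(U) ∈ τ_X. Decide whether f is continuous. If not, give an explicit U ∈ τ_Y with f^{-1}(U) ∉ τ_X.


f is NOT continuous.

Compute f^{-1}(U) for each U ∈ τ_Y:
  U = ∅: f^{-1}(U) = ∅ ∈ τ_X ✓.
  U = {1}: f^{-1}(U) = {m, n, p} ∉ τ_X ✗.
  U = {2}: f^{-1}(U) = {o} ∉ τ_X ✗.
  U = {1, 2}: f^{-1}(U) = {m, n, o, p} ∈ τ_X ✓.
Found U = {1} with f^{-1}(U) = {m, n, p} not in τ_X. Therefore f is NOT continuous.


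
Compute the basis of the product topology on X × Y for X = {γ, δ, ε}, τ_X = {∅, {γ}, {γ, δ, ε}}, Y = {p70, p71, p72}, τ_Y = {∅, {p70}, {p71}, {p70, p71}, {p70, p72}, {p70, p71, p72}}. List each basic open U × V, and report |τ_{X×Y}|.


Basis B = {∅ × ∅, {γ} × {p70}, {γ} × {p71}, {γ} × {p70, p71}, {γ} × {p70, p72}, {γ} × {p70, p71, p72}, {γ, δ, ε} × {p70}, {γ, δ, ε} × {p71}, {γ, δ, ε} × {p70, p71}, {γ, δ, ε} × {p70, p72}, {γ, δ, ε} × {p70, p71, p72}}; |τ_{X×Y}| = 18.

Enumerate products U × V with U ∈ τ_X, V ∈ τ_Y (deduplicated):
  ∅ × ∅ = {} (∅)
  {γ} × {p70} = {(γ,p70)}
  {γ} × {p71} = {(γ,p71)}
  {γ} × {p70, p71} = {(γ,p70), (γ,p71)}
  {γ} × {p70, p72} = {(γ,p70), (γ,p72)}
  {γ} × {p70, p71, p72} = {(γ,p70), (γ,p71), (γ,p72)}
  {γ, δ, ε} × {p70} = {(γ,p70), (δ,p70), (ε,p70)}
  {γ, δ, ε} × {p71} = {(γ,p71), (δ,p71), (ε,p71)}
  {γ, δ, ε} × {p70, p71} = {(γ,p70), (γ,p71), (δ,p70), (δ,p71), (ε,p70), (ε,p71)}
  {γ, δ, ε} × {p70, p72} = {(γ,p70), (γ,p72), (δ,p70), (δ,p72), (ε,p70), (ε,p72)}
  {γ, δ, ε} × {p70, p71, p72} = {(γ,p70), (γ,p71), (γ,p72), (δ,p70), (δ,p71), (δ,p72), (ε,p70), (ε,p71), (ε,p72)}
These 11 distinct sets form the basis B.
Close under arbitrary unions to get τ_{X×Y}; counting gives |τ_{X×Y}| = 18.


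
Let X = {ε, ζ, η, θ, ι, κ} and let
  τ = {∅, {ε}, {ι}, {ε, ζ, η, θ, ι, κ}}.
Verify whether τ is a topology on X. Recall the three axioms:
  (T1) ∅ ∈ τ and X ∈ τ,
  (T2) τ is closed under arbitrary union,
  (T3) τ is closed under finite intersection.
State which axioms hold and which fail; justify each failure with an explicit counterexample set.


τ is NOT a topology on X.

Axiom (T1): ∅ ∈ τ? Yes; X ∈ τ? Yes.
Axiom (T2/T3): check pairwise unions and intersections of members of τ.
Counterexample for (T2): {ε} ∪ {ι} = {ε, ι} ∉ τ. Therefore τ is NOT a topology.


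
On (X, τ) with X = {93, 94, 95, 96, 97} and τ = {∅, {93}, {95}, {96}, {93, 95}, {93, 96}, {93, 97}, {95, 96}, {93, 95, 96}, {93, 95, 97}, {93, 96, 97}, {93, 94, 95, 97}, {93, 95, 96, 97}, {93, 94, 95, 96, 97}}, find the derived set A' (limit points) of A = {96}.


A' = ∅

For each x ∈ X, list the open sets U ∈ τ with x ∈ U, then check whether U ∩ (A ∖ {x}) ≠ ∅ for every such U.
  x = 93: open {93} ∋ x has {93} ∩ (A ∖ {93}) = ∅, so x is NOT a limit point.
  x = 94: open {93, 94, 95, 97} ∋ x has {93, 94, 95, 97} ∩ (A ∖ {94}) = ∅, so x is NOT a limit point.
  x = 95: open {95} ∋ x has {95} ∩ (A ∖ {95}) = ∅, so x is NOT a limit point.
  x = 96: open {96} ∋ x has {96} ∩ (A ∖ {96}) = ∅, so x is NOT a limit point.
  x = 97: open {93, 97} ∋ x has {93, 97} ∩ (A ∖ {97}) = ∅, so x is NOT a limit point.
Collecting: A' = ∅.


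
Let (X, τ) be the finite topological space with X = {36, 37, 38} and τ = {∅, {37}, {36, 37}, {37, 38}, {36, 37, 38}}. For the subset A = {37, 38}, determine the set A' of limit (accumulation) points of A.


A' = {36, 38}

For each x ∈ X, list the open sets U ∈ τ with x ∈ U, then check whether U ∩ (A ∖ {x}) ≠ ∅ for every such U.
  x = 36: opens ∋ x are {36, 37}, {36, 37, 38}; each meets A ∖ {36}, so x IS a limit point.
  x = 37: open {37} ∋ x has {37} ∩ (A ∖ {37}) = ∅, so x is NOT a limit point.
  x = 38: opens ∋ x are {37, 38}, {36, 37, 38}; each meets A ∖ {38}, so x IS a limit point.
Collecting: A' = {36, 38}.


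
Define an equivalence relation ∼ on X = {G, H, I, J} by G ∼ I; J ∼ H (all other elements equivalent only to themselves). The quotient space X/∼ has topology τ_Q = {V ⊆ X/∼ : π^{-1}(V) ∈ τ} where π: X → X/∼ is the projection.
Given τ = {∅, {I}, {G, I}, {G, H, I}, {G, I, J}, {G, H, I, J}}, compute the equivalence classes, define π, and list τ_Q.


X/∼ = {[G=I], [H=J]}; |τ_Q| = 3.

Equivalence classes: [G=I], [H=J].
Quotient map π: X → X/∼ sends G ↦ [G=I], H ↦ [H=J], I ↦ [G=I], J ↦ [H=J].
For each subset V ⊆ X/∼, compute π^{-1}(V) ⊆ X and check whether π^{-1}(V) ∈ τ. V is open in τ_Q iff π^{-1}(V) ∈ τ.
  V = {}: π^{-1}(V) = ∅ ∈ τ ✓.
  V = {[G=I]}: π^{-1}(V) = {G, I} ∈ τ ✓.
  V = {[H=J]}: π^{-1}(V) = {H, J} ∉ τ ✗.
  V = {[G=I], [H=J]}: π^{-1}(V) = {G, H, I, J} ∈ τ ✓.
Open sets in the quotient: τ_Q = {{}, {[G=I]}, {[G=I], [H=J]}} (3 elements).


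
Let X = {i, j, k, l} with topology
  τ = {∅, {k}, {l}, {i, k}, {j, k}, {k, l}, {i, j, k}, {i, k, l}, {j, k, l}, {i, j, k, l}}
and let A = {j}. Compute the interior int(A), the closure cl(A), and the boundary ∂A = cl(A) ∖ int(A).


int(A) = ∅, cl(A) = {j}, ∂A = {j}.

Closed sets in (X, τ) are complements of opens:
  closed(X, τ) = {∅, {i}, {j}, {l}, {i, j}, {i, l}, {j, l}, {i, j, k}, {i, j, l}, {i, j, k, l}}.
int(A) = ⋃ {U ∈ τ : U ⊆ A}. Opens contained in A: ∅.
Taking the union of these: int(A) = ∅.
cl(A) = ⋂ {C closed : A ⊆ C}. Closed sets containing A: {j}, {i, j}, {j, l}, {i, j, k}, {i, j, l}, {i, j, k, l}.
Intersecting these: cl(A) = {j}.
∂A = cl(A) ∖ int(A) = {j} ∖ ∅ = {j}.


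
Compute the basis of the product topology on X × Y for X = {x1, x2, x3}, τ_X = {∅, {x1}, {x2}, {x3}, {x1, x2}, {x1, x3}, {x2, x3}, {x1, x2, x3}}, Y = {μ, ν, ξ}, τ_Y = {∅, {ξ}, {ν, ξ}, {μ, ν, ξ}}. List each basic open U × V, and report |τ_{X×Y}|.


Basis B = {∅ × ∅, {x1} × {ξ}, {x2} × {ξ}, {x3} × {ξ}, {x1} × {ν, ξ}, {x1, x2} × {ξ}, {x1, x3} × {ξ}, {x2} × {ν, ξ}, {x2, x3} × {ξ}, {x3} × {ν, ξ}, {x1} × {μ, ν, ξ}, {x1, x2, x3} × {ξ}, {x2} × {μ, ν, ξ}, {x3} × {μ, ν, ξ}, {x1, x2} × {ν, ξ}, {x1, x3} × {ν, ξ}, {x2, x3} × {ν, ξ}, {x1, x2} × {μ, ν, ξ}, {x1, x3} × {μ, ν, ξ}, {x1, x2, x3} × {ν, ξ}, {x2, x3} × {μ, ν, ξ}, {x1, x2, x3} × {μ, ν, ξ}}; |τ_{X×Y}| = 64.

Enumerate products U × V with U ∈ τ_X, V ∈ τ_Y (deduplicated):
  ∅ × ∅ = {} (∅)
  {x1} × {ξ} = {(x1,ξ)}
  {x2} × {ξ} = {(x2,ξ)}
  {x3} × {ξ} = {(x3,ξ)}
  {x1} × {ν, ξ} = {(x1,ν), (x1,ξ)}
  {x1, x2} × {ξ} = {(x1,ξ), (x2,ξ)}
  {x1, x3} × {ξ} = {(x1,ξ), (x3,ξ)}
  {x2} × {ν, ξ} = {(x2,ν), (x2,ξ)}
  {x2, x3} × {ξ} = {(x2,ξ), (x3,ξ)}
  {x3} × {ν, ξ} = {(x3,ν), (x3,ξ)}
  {x1} × {μ, ν, ξ} = {(x1,μ), (x1,ν), (x1,ξ)}
  {x1, x2, x3} × {ξ} = {(x1,ξ), (x2,ξ), (x3,ξ)}
  {x2} × {μ, ν, ξ} = {(x2,μ), (x2,ν), (x2,ξ)}
  {x3} × {μ, ν, ξ} = {(x3,μ), (x3,ν), (x3,ξ)}
  {x1, x2} × {ν, ξ} = {(x1,ν), (x1,ξ), (x2,ν), (x2,ξ)}
  {x1, x3} × {ν, ξ} = {(x1,ν), (x1,ξ), (x3,ν), (x3,ξ)}
  {x2, x3} × {ν, ξ} = {(x2,ν), (x2,ξ), (x3,ν), (x3,ξ)}
  {x1, x2} × {μ, ν, ξ} = {(x1,μ), (x1,ν), (x1,ξ), (x2,μ), (x2,ν), (x2,ξ)}
  {x1, x3} × {μ, ν, ξ} = {(x1,μ), (x1,ν), (x1,ξ), (x3,μ), (x3,ν), (x3,ξ)}
  {x1, x2, x3} × {ν, ξ} = {(x1,ν), (x1,ξ), (x2,ν), (x2,ξ), (x3,ν), (x3,ξ)}
  {x2, x3} × {μ, ν, ξ} = {(x2,μ), (x2,ν), (x2,ξ), (x3,μ), (x3,ν), (x3,ξ)}
  {x1, x2, x3} × {μ, ν, ξ} = {(x1,μ), (x1,ν), (x1,ξ), (x2,μ), (x2,ν), (x2,ξ), (x3,μ), (x3,ν), (x3,ξ)}
These 22 distinct sets form the basis B.
Close under arbitrary unions to get τ_{X×Y}; counting gives |τ_{X×Y}| = 64.


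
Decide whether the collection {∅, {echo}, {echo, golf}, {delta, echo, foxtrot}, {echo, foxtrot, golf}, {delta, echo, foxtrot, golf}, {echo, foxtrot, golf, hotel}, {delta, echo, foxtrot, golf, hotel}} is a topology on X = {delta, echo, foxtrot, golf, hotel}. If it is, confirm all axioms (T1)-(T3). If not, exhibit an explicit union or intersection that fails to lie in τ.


τ is NOT a topology on X.

Axiom (T1): ∅ ∈ τ? Yes; X ∈ τ? Yes.
Axiom (T2/T3): check pairwise unions and intersections of members of τ.
Counterexample for (T3): {delta, echo, foxtrot} ∩ {echo, foxtrot, golf} = {echo, foxtrot} ∉ τ. Therefore τ is NOT a topology.


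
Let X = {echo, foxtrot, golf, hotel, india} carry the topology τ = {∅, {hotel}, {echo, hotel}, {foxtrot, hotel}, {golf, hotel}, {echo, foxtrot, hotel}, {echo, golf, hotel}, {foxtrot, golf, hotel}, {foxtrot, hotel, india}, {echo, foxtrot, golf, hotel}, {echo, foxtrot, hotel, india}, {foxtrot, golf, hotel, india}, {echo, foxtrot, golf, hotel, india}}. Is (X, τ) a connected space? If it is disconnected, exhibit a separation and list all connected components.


(X, τ) is connected.

Find clopen sets (U ∈ τ with X ∖ U ∈ τ):
  U = ∅, X ∖ U = {echo, foxtrot, golf, hotel, india} — both open, so U is clopen.
  U = {echo, foxtrot, golf, hotel, india}, X ∖ U = ∅ — both open, so U is clopen.
Only trivial clopens (∅ and X) exist, so (X, τ) is connected.
Compute connected components by grouping points that agree on all clopens:
  component: {echo, foxtrot, golf, hotel, india}


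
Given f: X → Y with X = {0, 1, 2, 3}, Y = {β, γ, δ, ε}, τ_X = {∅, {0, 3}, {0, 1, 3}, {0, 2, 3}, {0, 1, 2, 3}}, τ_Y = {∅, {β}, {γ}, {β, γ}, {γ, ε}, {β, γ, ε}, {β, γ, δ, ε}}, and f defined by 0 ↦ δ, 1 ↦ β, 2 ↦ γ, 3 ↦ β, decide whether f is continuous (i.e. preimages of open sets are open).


f is NOT continuous.

Compute f^{-1}(U) for each U ∈ τ_Y:
  U = ∅: f^{-1}(U) = ∅ ∈ τ_X ✓.
  U = {β}: f^{-1}(U) = {1, 3} ∉ τ_X ✗.
  U = {γ}: f^{-1}(U) = {2} ∉ τ_X ✗.
  U = {β, γ}: f^{-1}(U) = {1, 2, 3} ∉ τ_X ✗.
  U = {γ, ε}: f^{-1}(U) = {2} ∉ τ_X ✗.
  U = {β, γ, ε}: f^{-1}(U) = {1, 2, 3} ∉ τ_X ✗.
  U = {β, γ, δ, ε}: f^{-1}(U) = {0, 1, 2, 3} ∈ τ_X ✓.
Found U = {β} with f^{-1}(U) = {1, 3} not in τ_X. Therefore f is NOT continuous.


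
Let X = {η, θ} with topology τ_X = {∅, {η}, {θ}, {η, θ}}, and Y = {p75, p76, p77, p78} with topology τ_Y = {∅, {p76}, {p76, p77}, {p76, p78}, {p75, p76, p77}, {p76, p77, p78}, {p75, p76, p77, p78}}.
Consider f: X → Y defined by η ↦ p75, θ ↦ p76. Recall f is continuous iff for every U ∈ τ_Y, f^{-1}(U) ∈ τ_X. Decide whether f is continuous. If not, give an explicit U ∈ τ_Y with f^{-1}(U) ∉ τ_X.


f IS continuous.

Compute f^{-1}(U) for each U ∈ τ_Y:
  U = ∅: f^{-1}(U) = ∅ ∈ τ_X ✓.
  U = {p76}: f^{-1}(U) = {θ} ∈ τ_X ✓.
  U = {p76, p77}: f^{-1}(U) = {θ} ∈ τ_X ✓.
  U = {p76, p78}: f^{-1}(U) = {θ} ∈ τ_X ✓.
  U = {p75, p76, p77}: f^{-1}(U) = {η, θ} ∈ τ_X ✓.
  U = {p76, p77, p78}: f^{-1}(U) = {θ} ∈ τ_X ✓.
  U = {p75, p76, p77, p78}: f^{-1}(U) = {η, θ} ∈ τ_X ✓.
Every preimage lies in τ_X, so f IS continuous.


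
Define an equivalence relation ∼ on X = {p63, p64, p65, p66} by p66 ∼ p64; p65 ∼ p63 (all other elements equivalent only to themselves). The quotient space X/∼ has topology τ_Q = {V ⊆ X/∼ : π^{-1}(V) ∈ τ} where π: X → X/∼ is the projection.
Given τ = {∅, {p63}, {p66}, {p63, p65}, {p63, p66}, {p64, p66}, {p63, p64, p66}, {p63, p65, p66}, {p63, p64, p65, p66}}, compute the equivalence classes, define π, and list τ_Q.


X/∼ = {[p63=p65], [p64=p66]}; |τ_Q| = 4.

Equivalence classes: [p63=p65], [p64=p66].
Quotient map π: X → X/∼ sends p63 ↦ [p63=p65], p64 ↦ [p64=p66], p65 ↦ [p63=p65], p66 ↦ [p64=p66].
For each subset V ⊆ X/∼, compute π^{-1}(V) ⊆ X and check whether π^{-1}(V) ∈ τ. V is open in τ_Q iff π^{-1}(V) ∈ τ.
  V = {}: π^{-1}(V) = ∅ ∈ τ ✓.
  V = {[p63=p65]}: π^{-1}(V) = {p63, p65} ∈ τ ✓.
  V = {[p64=p66]}: π^{-1}(V) = {p64, p66} ∈ τ ✓.
  V = {[p63=p65], [p64=p66]}: π^{-1}(V) = {p63, p64, p65, p66} ∈ τ ✓.
Open sets in the quotient: τ_Q = {{}, {[p63=p65]}, {[p64=p66]}, {[p63=p65], [p64=p66]}} (4 elements).


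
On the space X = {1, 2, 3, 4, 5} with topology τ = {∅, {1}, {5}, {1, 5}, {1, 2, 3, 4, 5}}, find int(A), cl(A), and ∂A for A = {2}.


int(A) = ∅, cl(A) = {2, 3, 4}, ∂A = {2, 3, 4}.

Closed sets in (X, τ) are complements of opens:
  closed(X, τ) = {∅, {2, 3, 4}, {1, 2, 3, 4}, {2, 3, 4, 5}, {1, 2, 3, 4, 5}}.
int(A) = ⋃ {U ∈ τ : U ⊆ A}. Opens contained in A: ∅.
Taking the union of these: int(A) = ∅.
cl(A) = ⋂ {C closed : A ⊆ C}. Closed sets containing A: {2, 3, 4}, {1, 2, 3, 4}, {2, 3, 4, 5}, {1, 2, 3, 4, 5}.
Intersecting these: cl(A) = {2, 3, 4}.
∂A = cl(A) ∖ int(A) = {2, 3, 4} ∖ ∅ = {2, 3, 4}.


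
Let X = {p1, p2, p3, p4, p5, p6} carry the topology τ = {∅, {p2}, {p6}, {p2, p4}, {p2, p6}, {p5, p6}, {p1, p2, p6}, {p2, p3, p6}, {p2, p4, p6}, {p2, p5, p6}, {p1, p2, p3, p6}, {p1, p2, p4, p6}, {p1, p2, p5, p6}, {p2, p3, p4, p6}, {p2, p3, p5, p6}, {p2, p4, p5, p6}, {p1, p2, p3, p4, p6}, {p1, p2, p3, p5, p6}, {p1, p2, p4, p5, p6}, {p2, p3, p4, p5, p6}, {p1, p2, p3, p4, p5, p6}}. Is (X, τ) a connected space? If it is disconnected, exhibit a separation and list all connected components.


(X, τ) is connected.

Find clopen sets (U ∈ τ with X ∖ U ∈ τ):
  U = ∅, X ∖ U = {p1, p2, p3, p4, p5, p6} — both open, so U is clopen.
  U = {p1, p2, p3, p4, p5, p6}, X ∖ U = ∅ — both open, so U is clopen.
Only trivial clopens (∅ and X) exist, so (X, τ) is connected.
Compute connected components by grouping points that agree on all clopens:
  component: {p1, p2, p3, p4, p5, p6}


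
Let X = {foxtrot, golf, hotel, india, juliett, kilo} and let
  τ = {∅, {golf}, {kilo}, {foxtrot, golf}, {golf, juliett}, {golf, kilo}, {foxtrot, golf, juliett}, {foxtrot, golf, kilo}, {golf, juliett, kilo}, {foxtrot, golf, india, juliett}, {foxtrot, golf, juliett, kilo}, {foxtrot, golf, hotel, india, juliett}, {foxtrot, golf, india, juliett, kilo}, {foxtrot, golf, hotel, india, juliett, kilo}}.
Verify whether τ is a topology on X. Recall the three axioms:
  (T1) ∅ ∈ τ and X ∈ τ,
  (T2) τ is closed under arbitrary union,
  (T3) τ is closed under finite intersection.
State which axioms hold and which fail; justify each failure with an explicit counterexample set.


τ IS a topology on X.

Axiom (T1): ∅ ∈ τ? Yes; X ∈ τ? Yes.
Axiom (T2/T3): check pairwise unions and intersections of members of τ.
All pairwise intersections and unions checked — each lies in τ. Therefore τ satisfies (T1), (T2), (T3): it IS a topology on X.


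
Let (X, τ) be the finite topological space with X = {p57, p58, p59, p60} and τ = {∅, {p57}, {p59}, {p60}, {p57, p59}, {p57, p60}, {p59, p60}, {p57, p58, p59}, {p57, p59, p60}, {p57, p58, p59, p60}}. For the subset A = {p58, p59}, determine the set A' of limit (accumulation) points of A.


A' = {p58}

For each x ∈ X, list the open sets U ∈ τ with x ∈ U, then check whether U ∩ (A ∖ {x}) ≠ ∅ for every such U.
  x = p57: open {p57} ∋ x has {p57} ∩ (A ∖ {p57}) = ∅, so x is NOT a limit point.
  x = p58: opens ∋ x are {p57, p58, p59}, {p57, p58, p59, p60}; each meets A ∖ {p58}, so x IS a limit point.
  x = p59: open {p59} ∋ x has {p59} ∩ (A ∖ {p59}) = ∅, so x is NOT a limit point.
  x = p60: open {p60} ∋ x has {p60} ∩ (A ∖ {p60}) = ∅, so x is NOT a limit point.
Collecting: A' = {p58}.


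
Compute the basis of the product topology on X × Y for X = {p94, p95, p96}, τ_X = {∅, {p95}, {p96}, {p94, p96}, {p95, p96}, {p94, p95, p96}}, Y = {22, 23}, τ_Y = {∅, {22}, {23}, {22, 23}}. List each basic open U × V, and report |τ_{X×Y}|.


Basis B = {∅ × ∅, {p95} × {22}, {p95} × {23}, {p96} × {22}, {p96} × {23}, {p94, p96} × {22}, {p94, p96} × {23}, {p95} × {22, 23}, {p95, p96} × {22}, {p95, p96} × {23}, {p96} × {22, 23}, {p94, p95, p96} × {22}, {p94, p95, p96} × {23}, {p94, p96} × {22, 23}, {p95, p96} × {22, 23}, {p94, p95, p96} × {22, 23}}; |τ_{X×Y}| = 36.

Enumerate products U × V with U ∈ τ_X, V ∈ τ_Y (deduplicated):
  ∅ × ∅ = {} (∅)
  {p95} × {22} = {(p95,22)}
  {p95} × {23} = {(p95,23)}
  {p96} × {22} = {(p96,22)}
  {p96} × {23} = {(p96,23)}
  {p94, p96} × {22} = {(p94,22), (p96,22)}
  {p94, p96} × {23} = {(p94,23), (p96,23)}
  {p95} × {22, 23} = {(p95,22), (p95,23)}
  {p95, p96} × {22} = {(p95,22), (p96,22)}
  {p95, p96} × {23} = {(p95,23), (p96,23)}
  {p96} × {22, 23} = {(p96,22), (p96,23)}
  {p94, p95, p96} × {22} = {(p94,22), (p95,22), (p96,22)}
  {p94, p95, p96} × {23} = {(p94,23), (p95,23), (p96,23)}
  {p94, p96} × {22, 23} = {(p94,22), (p94,23), (p96,22), (p96,23)}
  {p95, p96} × {22, 23} = {(p95,22), (p95,23), (p96,22), (p96,23)}
  {p94, p95, p96} × {22, 23} = {(p94,22), (p94,23), (p95,22), (p95,23), (p96,22), (p96,23)}
These 16 distinct sets form the basis B.
Close under arbitrary unions to get τ_{X×Y}; counting gives |τ_{X×Y}| = 36.


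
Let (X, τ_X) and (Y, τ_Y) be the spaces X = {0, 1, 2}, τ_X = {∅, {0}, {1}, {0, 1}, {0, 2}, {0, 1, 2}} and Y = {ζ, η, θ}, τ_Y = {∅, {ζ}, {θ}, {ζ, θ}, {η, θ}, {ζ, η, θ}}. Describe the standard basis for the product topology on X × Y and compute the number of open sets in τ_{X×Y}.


Basis B = {∅ × ∅, {0} × {ζ}, {0} × {θ}, {1} × {ζ}, {1} × {θ}, {0} × {ζ, θ}, {0, 1} × {ζ}, {0, 2} × {ζ}, {0} × {η, θ}, {0, 1} × {θ}, {0, 2} × {θ}, {1} × {ζ, θ}, {1} × {η, θ}, {0} × {ζ, η, θ}, {0, 1, 2} × {ζ}, {0, 1, 2} × {θ}, {1} × {ζ, η, θ}, {0, 1} × {ζ, θ}, {0, 2} × {ζ, θ}, {0, 1} × {η, θ}, {0, 2} × {η, θ}, {0, 1} × {ζ, η, θ}, {0, 2} × {ζ, η, θ}, {0, 1, 2} × {ζ, θ}, {0, 1, 2} × {η, θ}, {0, 1, 2} × {ζ, η, θ}}; |τ_{X×Y}| = 108.

Enumerate products U × V with U ∈ τ_X, V ∈ τ_Y (deduplicated):
  ∅ × ∅ = {} (∅)
  {0} × {ζ} = {(0,ζ)}
  {0} × {θ} = {(0,θ)}
  {1} × {ζ} = {(1,ζ)}
  {1} × {θ} = {(1,θ)}
  {0} × {ζ, θ} = {(0,ζ), (0,θ)}
  {0, 1} × {ζ} = {(0,ζ), (1,ζ)}
  {0, 2} × {ζ} = {(0,ζ), (2,ζ)}
  {0} × {η, θ} = {(0,η), (0,θ)}
  {0, 1} × {θ} = {(0,θ), (1,θ)}
  {0, 2} × {θ} = {(0,θ), (2,θ)}
  {1} × {ζ, θ} = {(1,ζ), (1,θ)}
  {1} × {η, θ} = {(1,η), (1,θ)}
  {0} × {ζ, η, θ} = {(0,ζ), (0,η), (0,θ)}
  {0, 1, 2} × {ζ} = {(0,ζ), (1,ζ), (2,ζ)}
  {0, 1, 2} × {θ} = {(0,θ), (1,θ), (2,θ)}
  {1} × {ζ, η, θ} = {(1,ζ), (1,η), (1,θ)}
  {0, 1} × {ζ, θ} = {(0,ζ), (0,θ), (1,ζ), (1,θ)}
  {0, 2} × {ζ, θ} = {(0,ζ), (0,θ), (2,ζ), (2,θ)}
  {0, 1} × {η, θ} = {(0,η), (0,θ), (1,η), (1,θ)}
  {0, 2} × {η, θ} = {(0,η), (0,θ), (2,η), (2,θ)}
  {0, 1} × {ζ, η, θ} = {(0,ζ), (0,η), (0,θ), (1,ζ), (1,η), (1,θ)}
  {0, 2} × {ζ, η, θ} = {(0,ζ), (0,η), (0,θ), (2,ζ), (2,η), (2,θ)}
  {0, 1, 2} × {ζ, θ} = {(0,ζ), (0,θ), (1,ζ), (1,θ), (2,ζ), (2,θ)}
  {0, 1, 2} × {η, θ} = {(0,η), (0,θ), (1,η), (1,θ), (2,η), (2,θ)}
  {0, 1, 2} × {ζ, η, θ} = {(0,ζ), (0,η), (0,θ), (1,ζ), (1,η), (1,θ), (2,ζ), (2,η), (2,θ)}
These 26 distinct sets form the basis B.
Close under arbitrary unions to get τ_{X×Y}; counting gives |τ_{X×Y}| = 108.


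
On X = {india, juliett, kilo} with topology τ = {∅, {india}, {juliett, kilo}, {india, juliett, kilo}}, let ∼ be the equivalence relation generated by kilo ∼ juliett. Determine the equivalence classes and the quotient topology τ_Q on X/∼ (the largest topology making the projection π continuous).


X/∼ = {[india], [juliett=kilo]}; |τ_Q| = 4.

Equivalence classes: [india], [juliett=kilo].
Quotient map π: X → X/∼ sends india ↦ [india], juliett ↦ [juliett=kilo], kilo ↦ [juliett=kilo].
For each subset V ⊆ X/∼, compute π^{-1}(V) ⊆ X and check whether π^{-1}(V) ∈ τ. V is open in τ_Q iff π^{-1}(V) ∈ τ.
  V = {}: π^{-1}(V) = ∅ ∈ τ ✓.
  V = {[india]}: π^{-1}(V) = {india} ∈ τ ✓.
  V = {[juliett=kilo]}: π^{-1}(V) = {juliett, kilo} ∈ τ ✓.
  V = {[india], [juliett=kilo]}: π^{-1}(V) = {india, juliett, kilo} ∈ τ ✓.
Open sets in the quotient: τ_Q = {{}, {[india]}, {[juliett=kilo]}, {[india], [juliett=kilo]}} (4 elements).


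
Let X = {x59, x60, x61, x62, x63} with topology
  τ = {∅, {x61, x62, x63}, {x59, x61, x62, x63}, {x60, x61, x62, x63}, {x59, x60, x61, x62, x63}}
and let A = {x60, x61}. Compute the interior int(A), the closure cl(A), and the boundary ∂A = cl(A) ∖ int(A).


int(A) = ∅, cl(A) = {x59, x60, x61, x62, x63}, ∂A = {x59, x60, x61, x62, x63}.

Closed sets in (X, τ) are complements of opens:
  closed(X, τ) = {∅, {x59}, {x60}, {x59, x60}, {x59, x60, x61, x62, x63}}.
int(A) = ⋃ {U ∈ τ : U ⊆ A}. Opens contained in A: ∅.
Taking the union of these: int(A) = ∅.
cl(A) = ⋂ {C closed : A ⊆ C}. Closed sets containing A: {x59, x60, x61, x62, x63}.
Intersecting these: cl(A) = {x59, x60, x61, x62, x63}.
∂A = cl(A) ∖ int(A) = {x59, x60, x61, x62, x63} ∖ ∅ = {x59, x60, x61, x62, x63}.


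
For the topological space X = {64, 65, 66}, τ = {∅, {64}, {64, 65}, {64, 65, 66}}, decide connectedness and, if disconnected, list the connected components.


(X, τ) is connected.

Find clopen sets (U ∈ τ with X ∖ U ∈ τ):
  U = ∅, X ∖ U = {64, 65, 66} — both open, so U is clopen.
  U = {64, 65, 66}, X ∖ U = ∅ — both open, so U is clopen.
Only trivial clopens (∅ and X) exist, so (X, τ) is connected.
Compute connected components by grouping points that agree on all clopens:
  component: {64, 65, 66}


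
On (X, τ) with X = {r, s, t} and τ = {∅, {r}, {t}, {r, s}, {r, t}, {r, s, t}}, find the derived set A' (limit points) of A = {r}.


A' = {s}

For each x ∈ X, list the open sets U ∈ τ with x ∈ U, then check whether U ∩ (A ∖ {x}) ≠ ∅ for every such U.
  x = r: open {r} ∋ x has {r} ∩ (A ∖ {r}) = ∅, so x is NOT a limit point.
  x = s: opens ∋ x are {r, s}, {r, s, t}; each meets A ∖ {s}, so x IS a limit point.
  x = t: open {t} ∋ x has {t} ∩ (A ∖ {t}) = ∅, so x is NOT a limit point.
Collecting: A' = {s}.


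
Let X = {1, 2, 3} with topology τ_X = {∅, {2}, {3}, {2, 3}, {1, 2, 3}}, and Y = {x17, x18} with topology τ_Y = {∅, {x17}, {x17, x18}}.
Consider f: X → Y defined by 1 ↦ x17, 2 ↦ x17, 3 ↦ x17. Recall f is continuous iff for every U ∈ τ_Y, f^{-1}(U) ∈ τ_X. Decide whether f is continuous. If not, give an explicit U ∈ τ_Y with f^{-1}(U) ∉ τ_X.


f IS continuous.

Compute f^{-1}(U) for each U ∈ τ_Y:
  U = ∅: f^{-1}(U) = ∅ ∈ τ_X ✓.
  U = {x17}: f^{-1}(U) = {1, 2, 3} ∈ τ_X ✓.
  U = {x17, x18}: f^{-1}(U) = {1, 2, 3} ∈ τ_X ✓.
Every preimage lies in τ_X, so f IS continuous.


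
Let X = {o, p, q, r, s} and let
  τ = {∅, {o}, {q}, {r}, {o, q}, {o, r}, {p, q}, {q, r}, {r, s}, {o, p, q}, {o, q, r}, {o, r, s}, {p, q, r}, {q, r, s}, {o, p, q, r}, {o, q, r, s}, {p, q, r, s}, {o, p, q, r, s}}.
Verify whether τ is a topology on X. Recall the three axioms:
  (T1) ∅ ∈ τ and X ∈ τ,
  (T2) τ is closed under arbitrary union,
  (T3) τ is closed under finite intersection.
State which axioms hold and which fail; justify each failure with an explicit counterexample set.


τ IS a topology on X.

Axiom (T1): ∅ ∈ τ? Yes; X ∈ τ? Yes.
Axiom (T2/T3): check pairwise unions and intersections of members of τ.
All pairwise intersections and unions checked — each lies in τ. Therefore τ satisfies (T1), (T2), (T3): it IS a topology on X.


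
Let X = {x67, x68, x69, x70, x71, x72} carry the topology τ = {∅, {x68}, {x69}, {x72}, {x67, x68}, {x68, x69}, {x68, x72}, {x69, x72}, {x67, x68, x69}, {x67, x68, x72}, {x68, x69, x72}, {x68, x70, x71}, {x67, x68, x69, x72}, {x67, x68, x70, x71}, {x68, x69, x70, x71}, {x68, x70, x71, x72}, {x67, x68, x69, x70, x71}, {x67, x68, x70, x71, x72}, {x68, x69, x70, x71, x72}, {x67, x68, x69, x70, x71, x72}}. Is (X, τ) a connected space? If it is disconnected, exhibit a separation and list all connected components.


(X, τ) is disconnected; components = [{x69}, {x72}, {x67, x68, x70, x71}].

Find clopen sets (U ∈ τ with X ∖ U ∈ τ):
  U = ∅, X ∖ U = {x67, x68, x69, x70, x71, x72} — both open, so U is clopen.
  U = {x69}, X ∖ U = {x67, x68, x70, x71, x72} — both open, so U is clopen.
  U = {x72}, X ∖ U = {x67, x68, x69, x70, x71} — both open, so U is clopen.
  U = {x69, x72}, X ∖ U = {x67, x68, x70, x71} — both open, so U is clopen.
  U = {x67, x68, x70, x71}, X ∖ U = {x69, x72} — both open, so U is clopen.
  U = {x67, x68, x69, x70, x71}, X ∖ U = {x72} — both open, so U is clopen.
  U = {x67, x68, x70, x71, x72}, X ∖ U = {x69} — both open, so U is clopen.
  U = {x67, x68, x69, x70, x71, x72}, X ∖ U = ∅ — both open, so U is clopen.
Nontrivial clopen(s) exist: e.g. {x67, x68, x70, x71, x72}. So (X, τ) is disconnected.
Compute connected components by grouping points that agree on all clopens:
  component: {x69}
  component: {x72}
  component: {x67, x68, x70, x71}


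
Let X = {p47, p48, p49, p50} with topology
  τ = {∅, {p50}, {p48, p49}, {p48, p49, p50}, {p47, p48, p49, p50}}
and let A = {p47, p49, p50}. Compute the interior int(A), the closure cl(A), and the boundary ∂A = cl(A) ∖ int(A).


int(A) = {p50}, cl(A) = {p47, p48, p49, p50}, ∂A = {p47, p48, p49}.

Closed sets in (X, τ) are complements of opens:
  closed(X, τ) = {∅, {p47}, {p47, p50}, {p47, p48, p49}, {p47, p48, p49, p50}}.
int(A) = ⋃ {U ∈ τ : U ⊆ A}. Opens contained in A: ∅, {p50}.
Taking the union of these: int(A) = {p50}.
cl(A) = ⋂ {C closed : A ⊆ C}. Closed sets containing A: {p47, p48, p49, p50}.
Intersecting these: cl(A) = {p47, p48, p49, p50}.
∂A = cl(A) ∖ int(A) = {p47, p48, p49, p50} ∖ {p50} = {p47, p48, p49}.


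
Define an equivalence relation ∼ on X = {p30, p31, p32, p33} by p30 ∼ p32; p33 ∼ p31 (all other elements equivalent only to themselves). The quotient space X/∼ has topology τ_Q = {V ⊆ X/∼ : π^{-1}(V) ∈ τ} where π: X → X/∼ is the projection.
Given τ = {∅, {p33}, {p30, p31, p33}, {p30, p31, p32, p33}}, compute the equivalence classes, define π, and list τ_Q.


X/∼ = {[p30=p32], [p31=p33]}; |τ_Q| = 2.

Equivalence classes: [p30=p32], [p31=p33].
Quotient map π: X → X/∼ sends p30 ↦ [p30=p32], p31 ↦ [p31=p33], p32 ↦ [p30=p32], p33 ↦ [p31=p33].
For each subset V ⊆ X/∼, compute π^{-1}(V) ⊆ X and check whether π^{-1}(V) ∈ τ. V is open in τ_Q iff π^{-1}(V) ∈ τ.
  V = {}: π^{-1}(V) = ∅ ∈ τ ✓.
  V = {[p30=p32]}: π^{-1}(V) = {p30, p32} ∉ τ ✗.
  V = {[p31=p33]}: π^{-1}(V) = {p31, p33} ∉ τ ✗.
  V = {[p30=p32], [p31=p33]}: π^{-1}(V) = {p30, p31, p32, p33} ∈ τ ✓.
Open sets in the quotient: τ_Q = {{}, {[p30=p32], [p31=p33]}} (2 elements).


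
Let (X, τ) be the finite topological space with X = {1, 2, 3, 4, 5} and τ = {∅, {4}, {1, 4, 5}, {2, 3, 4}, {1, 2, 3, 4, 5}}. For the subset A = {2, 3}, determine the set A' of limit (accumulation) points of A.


A' = {2, 3}

For each x ∈ X, list the open sets U ∈ τ with x ∈ U, then check whether U ∩ (A ∖ {x}) ≠ ∅ for every such U.
  x = 1: open {1, 4, 5} ∋ x has {1, 4, 5} ∩ (A ∖ {1}) = ∅, so x is NOT a limit point.
  x = 2: opens ∋ x are {2, 3, 4}, {1, 2, 3, 4, 5}; each meets A ∖ {2}, so x IS a limit point.
  x = 3: opens ∋ x are {2, 3, 4}, {1, 2, 3, 4, 5}; each meets A ∖ {3}, so x IS a limit point.
  x = 4: open {4} ∋ x has {4} ∩ (A ∖ {4}) = ∅, so x is NOT a limit point.
  x = 5: open {1, 4, 5} ∋ x has {1, 4, 5} ∩ (A ∖ {5}) = ∅, so x is NOT a limit point.
Collecting: A' = {2, 3}.


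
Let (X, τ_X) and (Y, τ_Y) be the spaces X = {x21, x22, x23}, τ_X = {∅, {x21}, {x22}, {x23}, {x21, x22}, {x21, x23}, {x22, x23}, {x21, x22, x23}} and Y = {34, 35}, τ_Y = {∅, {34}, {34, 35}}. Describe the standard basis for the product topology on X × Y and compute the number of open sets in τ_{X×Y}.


Basis B = {∅ × ∅, {x21} × {34}, {x22} × {34}, {x23} × {34}, {x21} × {34, 35}, {x21, x22} × {34}, {x21, x23} × {34}, {x22} × {34, 35}, {x22, x23} × {34}, {x23} × {34, 35}, {x21, x22, x23} × {34}, {x21, x22} × {34, 35}, {x21, x23} × {34, 35}, {x22, x23} × {34, 35}, {x21, x22, x23} × {34, 35}}; |τ_{X×Y}| = 27.

Enumerate products U × V with U ∈ τ_X, V ∈ τ_Y (deduplicated):
  ∅ × ∅ = {} (∅)
  {x21} × {34} = {(x21,34)}
  {x22} × {34} = {(x22,34)}
  {x23} × {34} = {(x23,34)}
  {x21} × {34, 35} = {(x21,34), (x21,35)}
  {x21, x22} × {34} = {(x21,34), (x22,34)}
  {x21, x23} × {34} = {(x21,34), (x23,34)}
  {x22} × {34, 35} = {(x22,34), (x22,35)}
  {x22, x23} × {34} = {(x22,34), (x23,34)}
  {x23} × {34, 35} = {(x23,34), (x23,35)}
  {x21, x22, x23} × {34} = {(x21,34), (x22,34), (x23,34)}
  {x21, x22} × {34, 35} = {(x21,34), (x21,35), (x22,34), (x22,35)}
  {x21, x23} × {34, 35} = {(x21,34), (x21,35), (x23,34), (x23,35)}
  {x22, x23} × {34, 35} = {(x22,34), (x22,35), (x23,34), (x23,35)}
  {x21, x22, x23} × {34, 35} = {(x21,34), (x21,35), (x22,34), (x22,35), (x23,34), (x23,35)}
These 15 distinct sets form the basis B.
Close under arbitrary unions to get τ_{X×Y}; counting gives |τ_{X×Y}| = 27.


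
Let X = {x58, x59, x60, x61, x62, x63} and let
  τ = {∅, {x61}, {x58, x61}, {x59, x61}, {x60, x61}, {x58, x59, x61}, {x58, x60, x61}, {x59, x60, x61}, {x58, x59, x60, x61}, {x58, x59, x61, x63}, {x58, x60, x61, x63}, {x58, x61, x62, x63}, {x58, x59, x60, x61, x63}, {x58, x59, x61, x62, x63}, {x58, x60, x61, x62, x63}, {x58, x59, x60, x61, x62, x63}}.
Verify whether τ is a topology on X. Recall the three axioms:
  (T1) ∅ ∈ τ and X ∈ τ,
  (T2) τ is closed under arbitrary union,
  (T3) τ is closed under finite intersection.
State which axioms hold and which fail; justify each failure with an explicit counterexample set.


τ is NOT a topology on X.

Axiom (T1): ∅ ∈ τ? Yes; X ∈ τ? Yes.
Axiom (T2/T3): check pairwise unions and intersections of members of τ.
Counterexample for (T3): {x58, x59, x61, x63} ∩ {x58, x60, x61, x63} = {x58, x61, x63} ∉ τ. Therefore τ is NOT a topology.


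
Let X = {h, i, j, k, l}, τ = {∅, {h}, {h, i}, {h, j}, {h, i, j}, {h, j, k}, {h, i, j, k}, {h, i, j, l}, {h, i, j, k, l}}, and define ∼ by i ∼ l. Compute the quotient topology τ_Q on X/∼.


X/∼ = {[h], [i=l], [j], [k]}; |τ_Q| = 6.

Equivalence classes: [h], [i=l], [j], [k].
Quotient map π: X → X/∼ sends h ↦ [h], i ↦ [i=l], j ↦ [j], k ↦ [k], l ↦ [i=l].
For each subset V ⊆ X/∼, compute π^{-1}(V) ⊆ X and check whether π^{-1}(V) ∈ τ. V is open in τ_Q iff π^{-1}(V) ∈ τ.
  V = {}: π^{-1}(V) = ∅ ∈ τ ✓.
  V = {[h]}: π^{-1}(V) = {h} ∈ τ ✓.
  V = {[i=l]}: π^{-1}(V) = {i, l} ∉ τ ✗.
  V = {[h], [i=l]}: π^{-1}(V) = {h, i, l} ∉ τ ✗.
  V = {[j]}: π^{-1}(V) = {j} ∉ τ ✗.
  V = {[h], [j]}: π^{-1}(V) = {h, j} ∈ τ ✓.
  V = {[i=l], [j]}: π^{-1}(V) = {i, j, l} ∉ τ ✗.
  V = {[h], [i=l], [j]}: π^{-1}(V) = {h, i, j, l} ∈ τ ✓.
  V = {[k]}: π^{-1}(V) = {k} ∉ τ ✗.
  V = {[h], [k]}: π^{-1}(V) = {h, k} ∉ τ ✗.
  V = {[i=l], [k]}: π^{-1}(V) = {i, k, l} ∉ τ ✗.
  V = {[h], [i=l], [k]}: π^{-1}(V) = {h, i, k, l} ∉ τ ✗.
  V = {[j], [k]}: π^{-1}(V) = {j, k} ∉ τ ✗.
  V = {[h], [j], [k]}: π^{-1}(V) = {h, j, k} ∈ τ ✓.
  V = {[i=l], [j], [k]}: π^{-1}(V) = {i, j, k, l} ∉ τ ✗.
  V = {[h], [i=l], [j], [k]}: π^{-1}(V) = {h, i, j, k, l} ∈ τ ✓.
Open sets in the quotient: τ_Q = {{}, {[h]}, {[h], [j]}, {[h], [i=l], [j]}, {[h], [j], [k]}, {[h], [i=l], [j], [k]}} (6 elements).


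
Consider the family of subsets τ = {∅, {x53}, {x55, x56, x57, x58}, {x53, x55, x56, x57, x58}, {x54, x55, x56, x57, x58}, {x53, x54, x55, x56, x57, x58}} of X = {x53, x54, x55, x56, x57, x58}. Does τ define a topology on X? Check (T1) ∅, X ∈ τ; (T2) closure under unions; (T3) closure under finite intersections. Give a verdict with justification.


τ IS a topology on X.

Axiom (T1): ∅ ∈ τ? Yes; X ∈ τ? Yes.
Axiom (T2/T3): check pairwise unions and intersections of members of τ.
All pairwise intersections and unions checked — each lies in τ. Therefore τ satisfies (T1), (T2), (T3): it IS a topology on X.


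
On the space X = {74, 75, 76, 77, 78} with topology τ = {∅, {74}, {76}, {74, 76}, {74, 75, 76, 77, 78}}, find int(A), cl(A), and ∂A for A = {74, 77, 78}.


int(A) = {74}, cl(A) = {74, 75, 77, 78}, ∂A = {75, 77, 78}.

Closed sets in (X, τ) are complements of opens:
  closed(X, τ) = {∅, {75, 77, 78}, {74, 75, 77, 78}, {75, 76, 77, 78}, {74, 75, 76, 77, 78}}.
int(A) = ⋃ {U ∈ τ : U ⊆ A}. Opens contained in A: ∅, {74}.
Taking the union of these: int(A) = {74}.
cl(A) = ⋂ {C closed : A ⊆ C}. Closed sets containing A: {74, 75, 77, 78}, {74, 75, 76, 77, 78}.
Intersecting these: cl(A) = {74, 75, 77, 78}.
∂A = cl(A) ∖ int(A) = {74, 75, 77, 78} ∖ {74} = {75, 77, 78}.


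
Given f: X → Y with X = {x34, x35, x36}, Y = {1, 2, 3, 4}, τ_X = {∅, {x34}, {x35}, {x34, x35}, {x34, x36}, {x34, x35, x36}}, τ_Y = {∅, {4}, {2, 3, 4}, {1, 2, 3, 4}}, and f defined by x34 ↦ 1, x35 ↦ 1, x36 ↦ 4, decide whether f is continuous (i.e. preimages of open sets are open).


f is NOT continuous.

Compute f^{-1}(U) for each U ∈ τ_Y:
  U = ∅: f^{-1}(U) = ∅ ∈ τ_X ✓.
  U = {4}: f^{-1}(U) = {x36} ∉ τ_X ✗.
  U = {2, 3, 4}: f^{-1}(U) = {x36} ∉ τ_X ✗.
  U = {1, 2, 3, 4}: f^{-1}(U) = {x34, x35, x36} ∈ τ_X ✓.
Found U = {4} with f^{-1}(U) = {x36} not in τ_X. Therefore f is NOT continuous.


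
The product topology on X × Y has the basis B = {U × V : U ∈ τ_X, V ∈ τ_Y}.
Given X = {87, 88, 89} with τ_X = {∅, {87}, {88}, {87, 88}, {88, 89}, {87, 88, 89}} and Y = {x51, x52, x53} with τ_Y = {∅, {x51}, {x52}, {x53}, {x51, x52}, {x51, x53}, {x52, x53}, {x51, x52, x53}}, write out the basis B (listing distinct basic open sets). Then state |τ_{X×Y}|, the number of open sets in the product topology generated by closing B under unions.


Basis B = {∅ × ∅, {87} × {x51}, {87} × {x52}, {87} × {x53}, {88} × {x51}, {88} × {x52}, {88} × {x53}, {87} × {x51, x52}, {87} × {x51, x53}, {87, 88} × {x51}, {87} × {x52, x53}, {87, 88} × {x52}, {87, 88} × {x53}, {88} × {x51, x52}, {88} × {x51, x53}, {88, 89} × {x51}, {88} × {x52, x53}, {88, 89} × {x52}, {88, 89} × {x53}, {87} × {x51, x52, x53}, {87, 88, 89} × {x51}, {87, 88, 89} × {x52}, {87, 88, 89} × {x53}, {88} × {x51, x52, x53}, {87, 88} × {x51, x52}, {87, 88} × {x51, x53}, {87, 88} × {x52, x53}, {88, 89} × {x51, x52}, {88, 89} × {x51, x53}, {88, 89} × {x52, x53}, {87, 88} × {x51, x52, x53}, {87, 88, 89} × {x51, x52}, {87, 88, 89} × {x51, x53}, {87, 88, 89} × {x52, x53}, {88, 89} × {x51, x52, x53}, {87, 88, 89} × {x51, x52, x53}}; |τ_{X×Y}| = 216.

Enumerate products U × V with U ∈ τ_X, V ∈ τ_Y (deduplicated):
  ∅ × ∅ = {} (∅)
  {87} × {x51} = {(87,x51)}
  {87} × {x52} = {(87,x52)}
  {87} × {x53} = {(87,x53)}
  {88} × {x51} = {(88,x51)}
  {88} × {x52} = {(88,x52)}
  {88} × {x53} = {(88,x53)}
  {87} × {x51, x52} = {(87,x51), (87,x52)}
  {87} × {x51, x53} = {(87,x51), (87,x53)}
  {87, 88} × {x51} = {(87,x51), (88,x51)}
  {87} × {x52, x53} = {(87,x52), (87,x53)}
  {87, 88} × {x52} = {(87,x52), (88,x52)}
  {87, 88} × {x53} = {(87,x53), (88,x53)}
  {88} × {x51, x52} = {(88,x51), (88,x52)}
  {88} × {x51, x53} = {(88,x51), (88,x53)}
  {88, 89} × {x51} = {(88,x51), (89,x51)}
  {88} × {x52, x53} = {(88,x52), (88,x53)}
  {88, 89} × {x52} = {(88,x52), (89,x52)}
  {88, 89} × {x53} = {(88,x53), (89,x53)}
  {87} × {x51, x52, x53} = {(87,x51), (87,x52), (87,x53)}
  {87, 88, 89} × {x51} = {(87,x51), (88,x51), (89,x51)}
  {87, 88, 89} × {x52} = {(87,x52), (88,x52), (89,x52)}
  {87, 88, 89} × {x53} = {(87,x53), (88,x53), (89,x53)}
  {88} × {x51, x52, x53} = {(88,x51), (88,x52), (88,x53)}
  {87, 88} × {x51, x52} = {(87,x51), (87,x52), (88,x51), (88,x52)}
  {87, 88} × {x51, x53} = {(87,x51), (87,x53), (88,x51), (88,x53)}
  {87, 88} × {x52, x53} = {(87,x52), (87,x53), (88,x52), (88,x53)}
  {88, 89} × {x51, x52} = {(88,x51), (88,x52), (89,x51), (89,x52)}
  {88, 89} × {x51, x53} = {(88,x51), (88,x53), (89,x51), (89,x53)}
  {88, 89} × {x52, x53} = {(88,x52), (88,x53), (89,x52), (89,x53)}
  {87, 88} × {x51, x52, x53} = {(87,x51), (87,x52), (87,x53), (88,x51), (88,x52), (88,x53)}
  {87, 88, 89} × {x51, x52} = {(87,x51), (87,x52), (88,x51), (88,x52), (89,x51), (89,x52)}
  {87, 88, 89} × {x51, x53} = {(87,x51), (87,x53), (88,x51), (88,x53), (89,x51), (89,x53)}
  {87, 88, 89} × {x52, x53} = {(87,x52), (87,x53), (88,x52), (88,x53), (89,x52), (89,x53)}
  {88, 89} × {x51, x52, x53} = {(88,x51), (88,x52), (88,x53), (89,x51), (89,x52), (89,x53)}
  {87, 88, 89} × {x51, x52, x53} = {(87,x51), (87,x52), (87,x53), (88,x51), (88,x52), (88,x53), (89,x51), (89,x52), (89,x53)}
These 36 distinct sets form the basis B.
Close under arbitrary unions to get τ_{X×Y}; counting gives |τ_{X×Y}| = 216.
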